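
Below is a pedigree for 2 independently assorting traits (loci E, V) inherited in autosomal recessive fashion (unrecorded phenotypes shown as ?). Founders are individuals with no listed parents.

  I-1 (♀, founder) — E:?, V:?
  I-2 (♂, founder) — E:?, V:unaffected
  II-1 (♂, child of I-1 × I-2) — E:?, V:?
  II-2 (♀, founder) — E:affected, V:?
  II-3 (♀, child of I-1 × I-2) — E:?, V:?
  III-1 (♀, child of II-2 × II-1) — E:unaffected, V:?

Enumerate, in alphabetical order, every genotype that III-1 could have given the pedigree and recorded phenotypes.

III-1 ∈ {Ee VV, Ee Vv, Ee vv}

E/I-1 ? ·: EE|Ee|ee
E/I-2 ? ·: EE|Ee|ee
E/II-1 ? I-1×I-2: EE|Ee
E/II-2 aff ·: ee
E/II-3 ? I-1×I-2: EE|Ee|ee
E/III-1 un II-2×II-1: Ee
⇒ E over [I-1,I-2,II-1,II-2,II-3,III-1]: 21 consistent
V/I-1 ? ·: VV|Vv|vv
V/I-2 un ·: VV|Vv
V/II-1 ? I-1×I-2: VV|Vv|vv
V/II-2 ? ·: VV|Vv|vv
V/II-3 ? I-1×I-2: VV|Vv|vv
V/III-1 ? II-2×II-1: VV|Vv|vv
⇒ V over [I-1,I-2,II-1,II-2,II-3,III-1]: 122 consistent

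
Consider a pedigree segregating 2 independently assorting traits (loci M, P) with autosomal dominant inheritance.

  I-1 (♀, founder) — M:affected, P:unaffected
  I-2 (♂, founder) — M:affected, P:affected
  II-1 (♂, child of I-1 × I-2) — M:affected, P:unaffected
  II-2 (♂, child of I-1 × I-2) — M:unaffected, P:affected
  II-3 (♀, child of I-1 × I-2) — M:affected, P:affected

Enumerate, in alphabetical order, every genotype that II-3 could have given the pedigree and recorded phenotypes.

M/I-1 aff ·: Mm
M/I-2 aff ·: Mm
M/II-1 aff I-1×I-2: Mm|MM
M/II-2 un I-1×I-2: mm
M/II-3 aff I-1×I-2: Mm|MM
⇒ M over [I-1,I-2,II-1,II-2,II-3]: 4 consistent
P/I-1 un ·: pp
P/I-2 aff ·: Pp
P/II-1 un I-1×I-2: pp
P/II-2 aff I-1×I-2: Pp
P/II-3 aff I-1×I-2: Pp
⇒ P over [I-1,I-2,II-1,II-2,II-3]: 1 consistent

II-3 ∈ {MM Pp, Mm Pp}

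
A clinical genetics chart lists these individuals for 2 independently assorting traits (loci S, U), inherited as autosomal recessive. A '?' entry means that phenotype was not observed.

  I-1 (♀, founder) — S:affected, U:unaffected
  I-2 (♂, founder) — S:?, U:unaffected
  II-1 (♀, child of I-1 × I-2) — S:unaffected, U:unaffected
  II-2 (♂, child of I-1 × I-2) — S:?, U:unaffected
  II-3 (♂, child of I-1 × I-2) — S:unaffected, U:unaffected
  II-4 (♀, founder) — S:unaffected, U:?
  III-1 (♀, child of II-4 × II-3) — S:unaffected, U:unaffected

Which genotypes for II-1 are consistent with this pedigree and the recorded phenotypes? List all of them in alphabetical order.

II-1 ∈ {Ss UU, Ss Uu}

S/I-1 aff ·: ss
S/I-2 ? ·: SS|Ss
S/II-1 un I-1×I-2: Ss
S/II-2 ? I-1×I-2: Ss|ss
S/II-3 un I-1×I-2: Ss
S/II-4 un ·: SS|Ss
S/III-1 un II-4×II-3: SS|Ss
⇒ S over [I-1,I-2,II-1,II-2,II-3,II-4,III-1]: 12 consistent
U/I-1 un ·: UU|Uu
U/I-2 un ·: UU|Uu
U/II-1 un I-1×I-2: UU|Uu
U/II-2 un I-1×I-2: UU|Uu
U/II-3 un I-1×I-2: UU|Uu
U/II-4 ? ·: UU|Uu|uu
U/III-1 un II-4×II-3: UU|Uu
⇒ U over [I-1,I-2,II-1,II-2,II-3,II-4,III-1]: 112 consistent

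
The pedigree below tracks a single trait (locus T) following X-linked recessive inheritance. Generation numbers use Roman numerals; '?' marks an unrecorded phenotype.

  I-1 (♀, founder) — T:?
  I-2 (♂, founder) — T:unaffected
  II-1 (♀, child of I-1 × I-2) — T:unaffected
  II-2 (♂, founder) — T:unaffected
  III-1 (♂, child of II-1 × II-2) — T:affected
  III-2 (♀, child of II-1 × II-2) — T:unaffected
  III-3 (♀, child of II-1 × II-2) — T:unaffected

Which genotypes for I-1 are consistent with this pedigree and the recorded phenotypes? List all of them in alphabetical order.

I-1 ∈ {X^TX^t, X^tX^t}

T/I-1 ? ·: X^TX^t|X^tX^t
T/I-2 un ·: X^TY
T/II-1 un I-1×I-2: X^TX^t
T/II-2 un ·: X^TY
T/III-1 aff II-1×II-2: X^tY
T/III-2 un II-1×II-2: X^TX^T|X^TX^t
T/III-3 un II-1×II-2: X^TX^T|X^TX^t
⇒ T over [I-1,I-2,II-1,II-2,III-1,III-2,III-3]: 8 consistent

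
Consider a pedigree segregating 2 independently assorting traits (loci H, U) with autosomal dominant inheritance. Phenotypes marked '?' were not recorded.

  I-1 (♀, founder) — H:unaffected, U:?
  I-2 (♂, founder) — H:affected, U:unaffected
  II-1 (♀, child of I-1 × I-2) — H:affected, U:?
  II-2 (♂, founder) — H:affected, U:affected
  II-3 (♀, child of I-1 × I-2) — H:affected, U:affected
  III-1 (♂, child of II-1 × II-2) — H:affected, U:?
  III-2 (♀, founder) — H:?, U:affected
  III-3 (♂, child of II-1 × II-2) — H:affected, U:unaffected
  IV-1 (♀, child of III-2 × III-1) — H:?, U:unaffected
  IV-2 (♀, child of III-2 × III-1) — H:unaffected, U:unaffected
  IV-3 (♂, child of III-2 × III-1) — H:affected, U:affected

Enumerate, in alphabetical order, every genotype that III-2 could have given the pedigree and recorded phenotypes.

III-2 ∈ {Hh Uu, hh Uu}

H/I-1 un ·: hh
H/I-2 aff ·: Hh|HH
H/II-1 aff I-1×I-2: Hh
H/II-2 aff ·: Hh|HH
H/II-3 aff I-1×I-2: Hh
H/III-1 aff II-1×II-2: Hh
H/III-2 ? ·: hh|Hh
H/III-3 aff II-1×II-2: Hh|HH
H/IV-1 ? III-2×III-1: hh|Hh|HH
H/IV-2 un III-2×III-1: hh
H/IV-3 aff III-2×III-1: Hh|HH
⇒ H over [I-1,I-2,II-1,II-2,II-3,III-1,III-2,III-3,IV-1,IV-2,IV-3]: 64 consistent
U/I-1 ? ·: Uu|UU
U/I-2 un ·: uu
U/II-1 ? I-1×I-2: uu|Uu
U/II-2 aff ·: Uu
U/II-3 aff I-1×I-2: Uu
U/III-1 ? II-1×II-2: uu|Uu
U/III-2 aff ·: Uu
U/III-3 un II-1×II-2: uu
U/IV-1 un III-2×III-1: uu
U/IV-2 un III-2×III-1: uu
U/IV-3 aff III-2×III-1: Uu|UU
⇒ U over [I-1,I-2,II-1,II-2,II-3,III-1,III-2,III-3,IV-1,IV-2,IV-3]: 9 consistent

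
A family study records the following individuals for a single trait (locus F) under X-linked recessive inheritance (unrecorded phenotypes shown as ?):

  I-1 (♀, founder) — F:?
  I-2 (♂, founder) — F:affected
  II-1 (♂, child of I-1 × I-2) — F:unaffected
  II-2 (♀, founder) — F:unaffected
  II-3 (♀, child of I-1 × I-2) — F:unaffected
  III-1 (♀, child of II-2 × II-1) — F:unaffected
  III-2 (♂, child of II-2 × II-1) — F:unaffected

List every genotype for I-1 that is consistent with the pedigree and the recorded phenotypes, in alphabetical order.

F/I-1 ? ·: X^FX^F|X^FX^f
F/I-2 aff ·: X^fY
F/II-1 un I-1×I-2: X^FY
F/II-2 un ·: X^FX^F|X^FX^f
F/II-3 un I-1×I-2: X^FX^f
F/III-1 un II-2×II-1: X^FX^F|X^FX^f
F/III-2 un II-2×II-1: X^FY
⇒ F over [I-1,I-2,II-1,II-2,II-3,III-1,III-2]: 6 consistent

I-1 ∈ {X^FX^F, X^FX^f}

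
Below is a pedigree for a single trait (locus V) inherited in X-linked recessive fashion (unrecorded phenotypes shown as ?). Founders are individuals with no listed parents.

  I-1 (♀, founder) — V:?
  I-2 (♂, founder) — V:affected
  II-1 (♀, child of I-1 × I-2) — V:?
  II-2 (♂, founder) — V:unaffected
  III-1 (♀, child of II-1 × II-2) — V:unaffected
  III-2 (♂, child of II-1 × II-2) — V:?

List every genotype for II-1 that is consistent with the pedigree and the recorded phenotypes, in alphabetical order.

V/I-1 ? ·: X^VX^V|X^VX^v|X^vX^v
V/I-2 aff ·: X^vY
V/II-1 ? I-1×I-2: X^VX^v|X^vX^v
V/II-2 un ·: X^VY
V/III-1 un II-1×II-2: X^VX^V|X^VX^v
V/III-2 ? II-1×II-2: X^VY|X^vY
⇒ V over [I-1,I-2,II-1,II-2,III-1,III-2]: 10 consistent

II-1 ∈ {X^VX^v, X^vX^v}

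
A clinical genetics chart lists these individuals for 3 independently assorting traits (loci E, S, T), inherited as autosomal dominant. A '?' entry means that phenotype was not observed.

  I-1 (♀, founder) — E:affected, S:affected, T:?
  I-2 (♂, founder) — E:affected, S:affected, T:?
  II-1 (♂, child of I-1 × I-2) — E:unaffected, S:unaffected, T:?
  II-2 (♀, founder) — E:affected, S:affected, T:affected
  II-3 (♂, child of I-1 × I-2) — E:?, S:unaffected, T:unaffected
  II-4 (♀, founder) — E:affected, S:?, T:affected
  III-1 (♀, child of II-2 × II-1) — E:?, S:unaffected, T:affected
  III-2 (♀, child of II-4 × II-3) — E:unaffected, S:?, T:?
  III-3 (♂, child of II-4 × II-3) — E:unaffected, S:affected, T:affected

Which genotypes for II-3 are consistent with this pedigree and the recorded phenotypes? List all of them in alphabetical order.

II-3 ∈ {Ee ss tt, ee ss tt}

E/I-1 aff ·: Ee
E/I-2 aff ·: Ee
E/II-1 un I-1×I-2: ee
E/II-2 aff ·: Ee|EE
E/II-3 ? I-1×I-2: ee|Ee
E/II-4 aff ·: Ee
E/III-1 ? II-2×II-1: ee|Ee
E/III-2 un II-4×II-3: ee
E/III-3 un II-4×II-3: ee
⇒ E over [I-1,I-2,II-1,II-2,II-3,II-4,III-1,III-2,III-3]: 6 consistent
S/I-1 aff ·: Ss
S/I-2 aff ·: Ss
S/II-1 un I-1×I-2: ss
S/II-2 aff ·: Ss
S/II-3 un I-1×I-2: ss
S/II-4 ? ·: Ss|SS
S/III-1 un II-2×II-1: ss
S/III-2 ? II-4×II-3: ss|Ss
S/III-3 aff II-4×II-3: Ss
⇒ S over [I-1,I-2,II-1,II-2,II-3,II-4,III-1,III-2,III-3]: 3 consistent
T/I-1 ? ·: tt|Tt
T/I-2 ? ·: tt|Tt
T/II-1 ? I-1×I-2: tt|Tt|TT
T/II-2 aff ·: Tt|TT
T/II-3 un I-1×I-2: tt
T/II-4 aff ·: Tt|TT
T/III-1 aff II-2×II-1: Tt|TT
T/III-2 ? II-4×II-3: tt|Tt
T/III-3 aff II-4×II-3: Tt
⇒ T over [I-1,I-2,II-1,II-2,II-3,II-4,III-1,III-2,III-3]: 69 consistent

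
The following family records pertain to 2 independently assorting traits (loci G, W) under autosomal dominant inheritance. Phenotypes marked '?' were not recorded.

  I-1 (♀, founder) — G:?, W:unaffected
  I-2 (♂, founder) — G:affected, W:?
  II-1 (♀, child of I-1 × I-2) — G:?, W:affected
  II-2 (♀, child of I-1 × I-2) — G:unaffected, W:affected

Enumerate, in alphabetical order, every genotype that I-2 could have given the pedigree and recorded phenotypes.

I-2 ∈ {Gg WW, Gg Ww}

G/I-1 ? ·: gg|Gg
G/I-2 aff ·: Gg
G/II-1 ? I-1×I-2: gg|Gg|GG
G/II-2 un I-1×I-2: gg
⇒ G over [I-1,I-2,II-1,II-2]: 5 consistent
W/I-1 un ·: ww
W/I-2 ? ·: Ww|WW
W/II-1 aff I-1×I-2: Ww
W/II-2 aff I-1×I-2: Ww
⇒ W over [I-1,I-2,II-1,II-2]: 2 consistent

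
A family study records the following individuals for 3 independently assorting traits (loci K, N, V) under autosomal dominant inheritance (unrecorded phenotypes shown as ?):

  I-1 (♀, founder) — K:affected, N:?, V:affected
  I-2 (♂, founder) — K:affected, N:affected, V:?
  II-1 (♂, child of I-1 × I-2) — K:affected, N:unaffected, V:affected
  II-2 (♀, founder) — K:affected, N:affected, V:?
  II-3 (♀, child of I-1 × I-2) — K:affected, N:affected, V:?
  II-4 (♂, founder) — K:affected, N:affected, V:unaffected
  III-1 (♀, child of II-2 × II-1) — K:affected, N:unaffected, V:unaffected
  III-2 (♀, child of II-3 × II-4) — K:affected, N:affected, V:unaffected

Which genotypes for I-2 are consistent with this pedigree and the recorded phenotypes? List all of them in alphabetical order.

K/I-1 aff ·: Kk|KK
K/I-2 aff ·: Kk|KK
K/II-1 aff I-1×I-2: Kk|KK
K/II-2 aff ·: Kk|KK
K/II-3 aff I-1×I-2: Kk|KK
K/II-4 aff ·: Kk|KK
K/III-1 aff II-2×II-1: Kk|KK
K/III-2 aff II-3×II-4: Kk|KK
⇒ K over [I-1,I-2,II-1,II-2,II-3,II-4,III-1,III-2]: 156 consistent
N/I-1 ? ·: nn|Nn
N/I-2 aff ·: Nn
N/II-1 un I-1×I-2: nn
N/II-2 aff ·: Nn
N/II-3 aff I-1×I-2: Nn|NN
N/II-4 aff ·: Nn|NN
N/III-1 un II-2×II-1: nn
N/III-2 aff II-3×II-4: Nn|NN
⇒ N over [I-1,I-2,II-1,II-2,II-3,II-4,III-1,III-2]: 11 consistent
V/I-1 aff ·: Vv|VV
V/I-2 ? ·: vv|Vv|VV
V/II-1 aff I-1×I-2: Vv
V/II-2 ? ·: vv|Vv
V/II-3 ? I-1×I-2: vv|Vv
V/II-4 un ·: vv
V/III-1 un II-2×II-1: vv
V/III-2 un II-3×II-4: vv
⇒ V over [I-1,I-2,II-1,II-2,II-3,II-4,III-1,III-2]: 14 consistent

I-2 ∈ {KK Nn VV, KK Nn Vv, KK Nn vv, Kk Nn VV, Kk Nn Vv, Kk Nn vv}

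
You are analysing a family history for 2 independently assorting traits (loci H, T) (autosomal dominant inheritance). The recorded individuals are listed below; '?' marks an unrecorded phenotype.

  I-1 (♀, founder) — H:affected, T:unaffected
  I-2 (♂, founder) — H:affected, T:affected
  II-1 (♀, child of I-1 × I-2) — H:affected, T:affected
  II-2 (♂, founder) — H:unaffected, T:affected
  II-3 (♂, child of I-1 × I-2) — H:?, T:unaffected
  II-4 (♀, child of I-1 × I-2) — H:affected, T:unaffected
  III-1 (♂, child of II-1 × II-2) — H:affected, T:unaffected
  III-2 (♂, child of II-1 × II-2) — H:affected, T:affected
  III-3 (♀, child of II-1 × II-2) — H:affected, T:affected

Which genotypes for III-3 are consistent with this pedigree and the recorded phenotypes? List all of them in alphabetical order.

III-3 ∈ {Hh TT, Hh Tt}

H/I-1 aff ·: Hh|HH
H/I-2 aff ·: Hh|HH
H/II-1 aff I-1×I-2: Hh|HH
H/II-2 un ·: hh
H/II-3 ? I-1×I-2: hh|Hh|HH
H/II-4 aff I-1×I-2: Hh|HH
H/III-1 aff II-1×II-2: Hh
H/III-2 aff II-1×II-2: Hh
H/III-3 aff II-1×II-2: Hh
⇒ H over [I-1,I-2,II-1,II-2,II-3,II-4,III-1,III-2,III-3]: 29 consistent
T/I-1 un ·: tt
T/I-2 aff ·: Tt
T/II-1 aff I-1×I-2: Tt
T/II-2 aff ·: Tt
T/II-3 un I-1×I-2: tt
T/II-4 un I-1×I-2: tt
T/III-1 un II-1×II-2: tt
T/III-2 aff II-1×II-2: Tt|TT
T/III-3 aff II-1×II-2: Tt|TT
⇒ T over [I-1,I-2,II-1,II-2,II-3,II-4,III-1,III-2,III-3]: 4 consistent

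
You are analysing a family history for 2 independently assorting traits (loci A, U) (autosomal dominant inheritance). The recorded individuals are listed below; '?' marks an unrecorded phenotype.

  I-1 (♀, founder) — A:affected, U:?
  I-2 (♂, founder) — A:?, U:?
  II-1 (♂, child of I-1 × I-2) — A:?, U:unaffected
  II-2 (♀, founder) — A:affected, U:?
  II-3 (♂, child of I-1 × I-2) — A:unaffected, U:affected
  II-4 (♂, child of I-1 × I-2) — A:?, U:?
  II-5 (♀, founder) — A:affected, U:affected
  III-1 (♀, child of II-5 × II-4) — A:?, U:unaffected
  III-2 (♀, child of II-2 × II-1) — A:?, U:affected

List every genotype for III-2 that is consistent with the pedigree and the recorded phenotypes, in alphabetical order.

A/I-1 aff ·: Aa
A/I-2 ? ·: aa|Aa
A/II-1 ? I-1×I-2: aa|Aa|AA
A/II-2 aff ·: Aa|AA
A/II-3 un I-1×I-2: aa
A/II-4 ? I-1×I-2: aa|Aa|AA
A/II-5 aff ·: Aa|AA
A/III-1 ? II-5×II-4: aa|Aa|AA
A/III-2 ? II-2×II-1: aa|Aa|AA
⇒ A over [I-1,I-2,II-1,II-2,II-3,II-4,II-5,III-1,III-2]: 185 consistent
U/I-1 ? ·: uu|Uu
U/I-2 ? ·: uu|Uu
U/II-1 un I-1×I-2: uu
U/II-2 ? ·: Uu|UU
U/II-3 aff I-1×I-2: Uu|UU
U/II-4 ? I-1×I-2: uu|Uu
U/II-5 aff ·: Uu
U/III-1 un II-5×II-4: uu
U/III-2 aff II-2×II-1: Uu
⇒ U over [I-1,I-2,II-1,II-2,II-3,II-4,II-5,III-1,III-2]: 16 consistent

III-2 ∈ {AA Uu, Aa Uu, aa Uu}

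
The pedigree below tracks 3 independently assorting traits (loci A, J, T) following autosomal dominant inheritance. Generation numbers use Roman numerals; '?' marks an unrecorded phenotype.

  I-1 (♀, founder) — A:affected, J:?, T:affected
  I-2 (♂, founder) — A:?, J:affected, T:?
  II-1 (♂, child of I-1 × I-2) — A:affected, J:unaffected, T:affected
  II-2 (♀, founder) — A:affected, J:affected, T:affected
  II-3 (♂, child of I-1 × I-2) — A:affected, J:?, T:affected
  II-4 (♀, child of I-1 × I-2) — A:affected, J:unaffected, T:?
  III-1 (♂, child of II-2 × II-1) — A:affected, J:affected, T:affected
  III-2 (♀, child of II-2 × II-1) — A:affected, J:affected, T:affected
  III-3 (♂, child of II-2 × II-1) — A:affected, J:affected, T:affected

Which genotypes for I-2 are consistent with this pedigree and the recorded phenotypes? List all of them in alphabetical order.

A/I-1 aff ·: Aa|AA
A/I-2 ? ·: aa|Aa|AA
A/II-1 aff I-1×I-2: Aa|AA
A/II-2 aff ·: Aa|AA
A/II-3 aff I-1×I-2: Aa|AA
A/II-4 aff I-1×I-2: Aa|AA
A/III-1 aff II-2×II-1: Aa|AA
A/III-2 aff II-2×II-1: Aa|AA
A/III-3 aff II-2×II-1: Aa|AA
⇒ A over [I-1,I-2,II-1,II-2,II-3,II-4,III-1,III-2,III-3]: 341 consistent
J/I-1 ? ·: jj|Jj
J/I-2 aff ·: Jj
J/II-1 un I-1×I-2: jj
J/II-2 aff ·: Jj|JJ
J/II-3 ? I-1×I-2: jj|Jj|JJ
J/II-4 un I-1×I-2: jj
J/III-1 aff II-2×II-1: Jj
J/III-2 aff II-2×II-1: Jj
J/III-3 aff II-2×II-1: Jj
⇒ J over [I-1,I-2,II-1,II-2,II-3,II-4,III-1,III-2,III-3]: 10 consistent
T/I-1 aff ·: Tt|TT
T/I-2 ? ·: tt|Tt|TT
T/II-1 aff I-1×I-2: Tt|TT
T/II-2 aff ·: Tt|TT
T/II-3 aff I-1×I-2: Tt|TT
T/II-4 ? I-1×I-2: tt|Tt|TT
T/III-1 aff II-2×II-1: Tt|TT
T/III-2 aff II-2×II-1: Tt|TT
T/III-3 aff II-2×II-1: Tt|TT
⇒ T over [I-1,I-2,II-1,II-2,II-3,II-4,III-1,III-2,III-3]: 407 consistent

I-2 ∈ {AA Jj TT, AA Jj Tt, AA Jj tt, Aa Jj TT, Aa Jj Tt, Aa Jj tt, aa Jj TT, aa Jj Tt, aa Jj tt}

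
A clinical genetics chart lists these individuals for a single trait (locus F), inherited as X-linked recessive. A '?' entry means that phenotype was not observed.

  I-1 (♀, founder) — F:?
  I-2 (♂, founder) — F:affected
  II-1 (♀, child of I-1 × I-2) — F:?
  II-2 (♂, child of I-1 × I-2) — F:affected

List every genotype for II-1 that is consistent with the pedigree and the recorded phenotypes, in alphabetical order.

II-1 ∈ {X^FX^f, X^fX^f}

F/I-1 ? ·: X^FX^f|X^fX^f
F/I-2 aff ·: X^fY
F/II-1 ? I-1×I-2: X^FX^f|X^fX^f
F/II-2 aff I-1×I-2: X^fY
⇒ F over [I-1,I-2,II-1,II-2]: 3 consistent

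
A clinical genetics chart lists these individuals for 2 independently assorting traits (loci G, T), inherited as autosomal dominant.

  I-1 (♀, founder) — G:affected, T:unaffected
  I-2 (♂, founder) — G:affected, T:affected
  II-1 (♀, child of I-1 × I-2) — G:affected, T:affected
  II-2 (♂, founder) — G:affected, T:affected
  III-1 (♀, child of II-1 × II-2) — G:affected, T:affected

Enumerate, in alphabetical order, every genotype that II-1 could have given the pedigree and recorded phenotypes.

II-1 ∈ {GG Tt, Gg Tt}

G/I-1 aff ·: Gg|GG
G/I-2 aff ·: Gg|GG
G/II-1 aff I-1×I-2: Gg|GG
G/II-2 aff ·: Gg|GG
G/III-1 aff II-1×II-2: Gg|GG
⇒ G over [I-1,I-2,II-1,II-2,III-1]: 24 consistent
T/I-1 un ·: tt
T/I-2 aff ·: Tt|TT
T/II-1 aff I-1×I-2: Tt
T/II-2 aff ·: Tt|TT
T/III-1 aff II-1×II-2: Tt|TT
⇒ T over [I-1,I-2,II-1,II-2,III-1]: 8 consistent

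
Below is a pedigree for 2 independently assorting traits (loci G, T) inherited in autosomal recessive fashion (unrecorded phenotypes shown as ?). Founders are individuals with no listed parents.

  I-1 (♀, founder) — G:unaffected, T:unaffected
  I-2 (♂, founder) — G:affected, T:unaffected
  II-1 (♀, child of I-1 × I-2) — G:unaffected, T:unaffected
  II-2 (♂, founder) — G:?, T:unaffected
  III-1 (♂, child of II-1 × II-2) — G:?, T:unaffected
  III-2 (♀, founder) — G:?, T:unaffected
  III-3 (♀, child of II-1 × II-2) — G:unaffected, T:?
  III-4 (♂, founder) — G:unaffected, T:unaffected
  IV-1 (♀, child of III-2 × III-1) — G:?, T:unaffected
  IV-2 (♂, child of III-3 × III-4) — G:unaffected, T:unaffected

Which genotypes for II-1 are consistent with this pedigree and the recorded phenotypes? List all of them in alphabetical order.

G/I-1 un ·: GG|Gg
G/I-2 aff ·: gg
G/II-1 un I-1×I-2: Gg
G/II-2 ? ·: GG|Gg|gg
G/III-1 ? II-1×II-2: GG|Gg|gg
G/III-2 ? ·: GG|Gg|gg
G/III-3 un II-1×II-2: GG|Gg
G/III-4 un ·: GG|Gg
G/IV-1 ? III-2×III-1: GG|Gg|gg
G/IV-2 un III-3×III-4: GG|Gg
⇒ G over [I-1,I-2,II-1,II-2,III-1,III-2,III-3,III-4,IV-1,IV-2]: 452 consistent
T/I-1 un ·: TT|Tt
T/I-2 un ·: TT|Tt
T/II-1 un I-1×I-2: TT|Tt
T/II-2 un ·: TT|Tt
T/III-1 un II-1×II-2: TT|Tt
T/III-2 un ·: TT|Tt
T/III-3 ? II-1×II-2: TT|Tt|tt
T/III-4 un ·: TT|Tt
T/IV-1 un III-2×III-1: TT|Tt
T/IV-2 un III-3×III-4: TT|Tt
⇒ T over [I-1,I-2,II-1,II-2,III-1,III-2,III-3,III-4,IV-1,IV-2]: 568 consistent

II-1 ∈ {Gg TT, Gg Tt}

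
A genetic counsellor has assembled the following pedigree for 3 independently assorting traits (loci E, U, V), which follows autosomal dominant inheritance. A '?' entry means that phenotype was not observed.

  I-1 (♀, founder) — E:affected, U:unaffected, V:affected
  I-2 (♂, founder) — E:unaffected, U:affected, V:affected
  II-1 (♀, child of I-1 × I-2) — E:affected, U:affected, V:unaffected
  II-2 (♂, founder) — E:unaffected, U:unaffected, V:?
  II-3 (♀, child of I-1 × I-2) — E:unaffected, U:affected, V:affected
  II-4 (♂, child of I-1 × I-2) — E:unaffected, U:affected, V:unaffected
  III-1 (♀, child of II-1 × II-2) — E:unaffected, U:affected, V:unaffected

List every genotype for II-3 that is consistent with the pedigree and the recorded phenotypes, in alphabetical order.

II-3 ∈ {ee Uu VV, ee Uu Vv}

E/I-1 aff ·: Ee
E/I-2 un ·: ee
E/II-1 aff I-1×I-2: Ee
E/II-2 un ·: ee
E/II-3 un I-1×I-2: ee
E/II-4 un I-1×I-2: ee
E/III-1 un II-1×II-2: ee
⇒ E over [I-1,I-2,II-1,II-2,II-3,II-4,III-1]: 1 consistent
U/I-1 un ·: uu
U/I-2 aff ·: Uu|UU
U/II-1 aff I-1×I-2: Uu
U/II-2 un ·: uu
U/II-3 aff I-1×I-2: Uu
U/II-4 aff I-1×I-2: Uu
U/III-1 aff II-1×II-2: Uu
⇒ U over [I-1,I-2,II-1,II-2,II-3,II-4,III-1]: 2 consistent
V/I-1 aff ·: Vv
V/I-2 aff ·: Vv
V/II-1 un I-1×I-2: vv
V/II-2 ? ·: vv|Vv
V/II-3 aff I-1×I-2: Vv|VV
V/II-4 un I-1×I-2: vv
V/III-1 un II-1×II-2: vv
⇒ V over [I-1,I-2,II-1,II-2,II-3,II-4,III-1]: 4 consistent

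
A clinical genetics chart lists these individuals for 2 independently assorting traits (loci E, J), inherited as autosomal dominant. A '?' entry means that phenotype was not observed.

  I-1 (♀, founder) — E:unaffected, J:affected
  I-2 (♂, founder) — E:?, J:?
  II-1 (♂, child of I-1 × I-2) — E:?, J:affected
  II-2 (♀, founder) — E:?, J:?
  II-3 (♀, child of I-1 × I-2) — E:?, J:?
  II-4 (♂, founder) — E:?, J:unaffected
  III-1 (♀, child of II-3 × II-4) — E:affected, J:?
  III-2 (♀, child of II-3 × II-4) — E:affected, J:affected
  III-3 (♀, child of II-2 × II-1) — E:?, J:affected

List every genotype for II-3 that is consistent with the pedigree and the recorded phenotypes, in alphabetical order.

II-3 ∈ {Ee JJ, Ee Jj, ee JJ, ee Jj}

E/I-1 un ·: ee
E/I-2 ? ·: ee|Ee|EE
E/II-1 ? I-1×I-2: ee|Ee
E/II-2 ? ·: ee|Ee|EE
E/II-3 ? I-1×I-2: ee|Ee
E/II-4 ? ·: ee|Ee|EE
E/III-1 aff II-3×II-4: Ee|EE
E/III-2 aff II-3×II-4: Ee|EE
E/III-3 ? II-2×II-1: ee|Ee|EE
⇒ E over [I-1,I-2,II-1,II-2,II-3,II-4,III-1,III-2,III-3]: 192 consistent
J/I-1 aff ·: Jj|JJ
J/I-2 ? ·: jj|Jj|JJ
J/II-1 aff I-1×I-2: Jj|JJ
J/II-2 ? ·: jj|Jj|JJ
J/II-3 ? I-1×I-2: Jj|JJ
J/II-4 un ·: jj
J/III-1 ? II-3×II-4: jj|Jj
J/III-2 aff II-3×II-4: Jj
J/III-3 aff II-2×II-1: Jj|JJ
⇒ J over [I-1,I-2,II-1,II-2,II-3,II-4,III-1,III-2,III-3]: 105 consistent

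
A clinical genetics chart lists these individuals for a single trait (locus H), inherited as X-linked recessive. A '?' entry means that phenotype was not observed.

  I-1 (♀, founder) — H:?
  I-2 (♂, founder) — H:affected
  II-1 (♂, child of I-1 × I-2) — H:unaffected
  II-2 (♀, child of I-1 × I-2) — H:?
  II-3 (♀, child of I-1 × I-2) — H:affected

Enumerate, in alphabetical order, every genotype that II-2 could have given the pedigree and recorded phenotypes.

II-2 ∈ {X^HX^h, X^hX^h}

H/I-1 ? ·: X^HX^h
H/I-2 aff ·: X^hY
H/II-1 un I-1×I-2: X^HY
H/II-2 ? I-1×I-2: X^HX^h|X^hX^h
H/II-3 aff I-1×I-2: X^hX^h
⇒ H over [I-1,I-2,II-1,II-2,II-3]: 2 consistent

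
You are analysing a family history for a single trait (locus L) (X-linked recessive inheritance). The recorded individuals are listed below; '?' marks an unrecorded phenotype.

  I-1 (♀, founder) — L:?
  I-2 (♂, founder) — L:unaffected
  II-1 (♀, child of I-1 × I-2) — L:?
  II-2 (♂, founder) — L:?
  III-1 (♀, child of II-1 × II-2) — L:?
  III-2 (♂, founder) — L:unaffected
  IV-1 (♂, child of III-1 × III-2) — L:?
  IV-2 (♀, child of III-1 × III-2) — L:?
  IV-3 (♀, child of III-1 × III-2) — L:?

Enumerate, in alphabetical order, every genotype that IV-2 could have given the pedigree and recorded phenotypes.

L/I-1 ? ·: X^LX^L|X^LX^l|X^lX^l
L/I-2 un ·: X^LY
L/II-1 ? I-1×I-2: X^LX^L|X^LX^l
L/II-2 ? ·: X^LY|X^lY
L/III-1 ? II-1×II-2: X^LX^L|X^LX^l|X^lX^l
L/III-2 un ·: X^LY
L/IV-1 ? III-1×III-2: X^LY|X^lY
L/IV-2 ? III-1×III-2: X^LX^L|X^LX^l
L/IV-3 ? III-1×III-2: X^LX^L|X^LX^l
⇒ L over [I-1,I-2,II-1,II-2,III-1,III-2,IV-1,IV-2,IV-3]: 54 consistent

IV-2 ∈ {X^LX^L, X^LX^l}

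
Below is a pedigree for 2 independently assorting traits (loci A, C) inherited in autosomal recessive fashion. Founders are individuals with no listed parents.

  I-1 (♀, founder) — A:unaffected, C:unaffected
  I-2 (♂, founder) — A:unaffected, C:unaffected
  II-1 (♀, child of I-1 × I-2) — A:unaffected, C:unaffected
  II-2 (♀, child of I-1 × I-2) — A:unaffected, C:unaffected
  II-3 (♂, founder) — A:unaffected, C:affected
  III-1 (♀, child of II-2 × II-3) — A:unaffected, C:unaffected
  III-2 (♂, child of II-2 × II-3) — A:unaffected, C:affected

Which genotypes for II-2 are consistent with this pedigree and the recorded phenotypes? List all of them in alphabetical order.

A/I-1 un ·: AA|Aa
A/I-2 un ·: AA|Aa
A/II-1 un I-1×I-2: AA|Aa
A/II-2 un I-1×I-2: AA|Aa
A/II-3 un ·: AA|Aa
A/III-1 un II-2×II-3: AA|Aa
A/III-2 un II-2×II-3: AA|Aa
⇒ A over [I-1,I-2,II-1,II-2,II-3,III-1,III-2]: 83 consistent
C/I-1 un ·: CC|Cc
C/I-2 un ·: CC|Cc
C/II-1 un I-1×I-2: CC|Cc
C/II-2 un I-1×I-2: Cc
C/II-3 aff ·: cc
C/III-1 un II-2×II-3: Cc
C/III-2 aff II-2×II-3: cc
⇒ C over [I-1,I-2,II-1,II-2,II-3,III-1,III-2]: 6 consistent

II-2 ∈ {AA Cc, Aa Cc}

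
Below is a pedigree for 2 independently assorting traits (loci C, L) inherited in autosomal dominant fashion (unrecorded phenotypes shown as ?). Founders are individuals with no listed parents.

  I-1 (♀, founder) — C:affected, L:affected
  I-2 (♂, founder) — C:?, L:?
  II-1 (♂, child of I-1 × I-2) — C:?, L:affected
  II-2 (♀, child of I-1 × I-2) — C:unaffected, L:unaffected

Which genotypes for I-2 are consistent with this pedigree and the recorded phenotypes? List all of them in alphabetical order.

I-2 ∈ {Cc Ll, Cc ll, cc Ll, cc ll}

C/I-1 aff ·: Cc
C/I-2 ? ·: cc|Cc
C/II-1 ? I-1×I-2: cc|Cc|CC
C/II-2 un I-1×I-2: cc
⇒ C over [I-1,I-2,II-1,II-2]: 5 consistent
L/I-1 aff ·: Ll
L/I-2 ? ·: ll|Ll
L/II-1 aff I-1×I-2: Ll|LL
L/II-2 un I-1×I-2: ll
⇒ L over [I-1,I-2,II-1,II-2]: 3 consistent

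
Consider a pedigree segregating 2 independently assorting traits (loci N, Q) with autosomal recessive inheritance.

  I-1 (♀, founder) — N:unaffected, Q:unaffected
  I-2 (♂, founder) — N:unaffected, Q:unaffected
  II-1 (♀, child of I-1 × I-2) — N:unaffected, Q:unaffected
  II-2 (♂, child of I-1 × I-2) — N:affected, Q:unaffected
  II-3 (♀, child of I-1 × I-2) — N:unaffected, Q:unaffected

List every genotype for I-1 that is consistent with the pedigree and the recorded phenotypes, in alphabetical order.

N/I-1 un ·: Nn
N/I-2 un ·: Nn
N/II-1 un I-1×I-2: NN|Nn
N/II-2 aff I-1×I-2: nn
N/II-3 un I-1×I-2: NN|Nn
⇒ N over [I-1,I-2,II-1,II-2,II-3]: 4 consistent
Q/I-1 un ·: QQ|Qq
Q/I-2 un ·: QQ|Qq
Q/II-1 un I-1×I-2: QQ|Qq
Q/II-2 un I-1×I-2: QQ|Qq
Q/II-3 un I-1×I-2: QQ|Qq
⇒ Q over [I-1,I-2,II-1,II-2,II-3]: 25 consistent

I-1 ∈ {Nn QQ, Nn Qq}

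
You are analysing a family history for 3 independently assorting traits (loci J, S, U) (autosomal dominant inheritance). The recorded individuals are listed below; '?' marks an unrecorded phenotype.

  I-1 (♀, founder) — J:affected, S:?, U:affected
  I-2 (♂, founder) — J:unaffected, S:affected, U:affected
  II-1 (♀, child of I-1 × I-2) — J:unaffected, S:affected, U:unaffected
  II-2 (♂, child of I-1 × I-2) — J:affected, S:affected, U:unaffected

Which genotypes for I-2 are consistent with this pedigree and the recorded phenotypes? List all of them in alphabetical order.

I-2 ∈ {jj SS Uu, jj Ss Uu}

J/I-1 aff ·: Jj
J/I-2 un ·: jj
J/II-1 un I-1×I-2: jj
J/II-2 aff I-1×I-2: Jj
⇒ J over [I-1,I-2,II-1,II-2]: 1 consistent
S/I-1 ? ·: ss|Ss|SS
S/I-2 aff ·: Ss|SS
S/II-1 aff I-1×I-2: Ss|SS
S/II-2 aff I-1×I-2: Ss|SS
⇒ S over [I-1,I-2,II-1,II-2]: 15 consistent
U/I-1 aff ·: Uu
U/I-2 aff ·: Uu
U/II-1 un I-1×I-2: uu
U/II-2 un I-1×I-2: uu
⇒ U over [I-1,I-2,II-1,II-2]: 1 consistent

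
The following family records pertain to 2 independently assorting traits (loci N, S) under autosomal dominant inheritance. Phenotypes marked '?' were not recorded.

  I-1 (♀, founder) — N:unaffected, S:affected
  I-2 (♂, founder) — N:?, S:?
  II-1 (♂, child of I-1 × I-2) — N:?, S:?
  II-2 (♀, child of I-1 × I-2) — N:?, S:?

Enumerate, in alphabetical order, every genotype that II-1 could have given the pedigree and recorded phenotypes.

N/I-1 un ·: nn
N/I-2 ? ·: nn|Nn|NN
N/II-1 ? I-1×I-2: nn|Nn
N/II-2 ? I-1×I-2: nn|Nn
⇒ N over [I-1,I-2,II-1,II-2]: 6 consistent
S/I-1 aff ·: Ss|SS
S/I-2 ? ·: ss|Ss|SS
S/II-1 ? I-1×I-2: ss|Ss|SS
S/II-2 ? I-1×I-2: ss|Ss|SS
⇒ S over [I-1,I-2,II-1,II-2]: 23 consistent

II-1 ∈ {Nn SS, Nn Ss, Nn ss, nn SS, nn Ss, nn ss}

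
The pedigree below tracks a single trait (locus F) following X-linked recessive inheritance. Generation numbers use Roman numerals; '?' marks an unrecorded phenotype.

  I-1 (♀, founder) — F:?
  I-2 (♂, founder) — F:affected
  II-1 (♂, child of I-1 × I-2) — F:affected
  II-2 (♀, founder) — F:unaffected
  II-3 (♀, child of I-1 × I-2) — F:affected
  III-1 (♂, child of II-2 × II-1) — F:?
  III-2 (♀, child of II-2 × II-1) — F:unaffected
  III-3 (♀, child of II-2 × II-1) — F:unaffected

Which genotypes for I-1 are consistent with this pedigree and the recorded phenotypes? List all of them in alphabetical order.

I-1 ∈ {X^FX^f, X^fX^f}

F/I-1 ? ·: X^FX^f|X^fX^f
F/I-2 aff ·: X^fY
F/II-1 aff I-1×I-2: X^fY
F/II-2 un ·: X^FX^F|X^FX^f
F/II-3 aff I-1×I-2: X^fX^f
F/III-1 ? II-2×II-1: X^FY|X^fY
F/III-2 un II-2×II-1: X^FX^f
F/III-3 un II-2×II-1: X^FX^f
⇒ F over [I-1,I-2,II-1,II-2,II-3,III-1,III-2,III-3]: 6 consistent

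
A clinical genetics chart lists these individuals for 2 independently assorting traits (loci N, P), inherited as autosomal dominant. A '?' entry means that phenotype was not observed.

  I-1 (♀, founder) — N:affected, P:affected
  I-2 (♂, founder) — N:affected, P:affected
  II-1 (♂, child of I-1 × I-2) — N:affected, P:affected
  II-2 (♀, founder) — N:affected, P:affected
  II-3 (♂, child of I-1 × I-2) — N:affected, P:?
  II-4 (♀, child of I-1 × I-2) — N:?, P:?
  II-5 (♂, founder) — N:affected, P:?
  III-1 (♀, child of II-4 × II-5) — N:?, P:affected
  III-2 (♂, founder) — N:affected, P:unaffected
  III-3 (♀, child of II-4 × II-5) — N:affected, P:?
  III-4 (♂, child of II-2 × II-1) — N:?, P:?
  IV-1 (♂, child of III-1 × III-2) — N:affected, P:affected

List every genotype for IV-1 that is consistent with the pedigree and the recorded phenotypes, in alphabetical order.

N/I-1 aff ·: Nn|NN
N/I-2 aff ·: Nn|NN
N/II-1 aff I-1×I-2: Nn|NN
N/II-2 aff ·: Nn|NN
N/II-3 aff I-1×I-2: Nn|NN
N/II-4 ? I-1×I-2: nn|Nn|NN
N/II-5 aff ·: Nn|NN
N/III-1 ? II-4×II-5: nn|Nn|NN
N/III-2 aff ·: Nn|NN
N/III-3 aff II-4×II-5: Nn|NN
N/III-4 ? II-2×II-1: nn|Nn|NN
N/IV-1 aff III-1×III-2: Nn|NN
⇒ N over [I-1,I-2,II-1,II-2,II-3,II-4,II-5,III-1,III-2,III-3,III-4,IV-1]: 2563 consistent
P/I-1 aff ·: Pp|PP
P/I-2 aff ·: Pp|PP
P/II-1 aff I-1×I-2: Pp|PP
P/II-2 aff ·: Pp|PP
P/II-3 ? I-1×I-2: pp|Pp|PP
P/II-4 ? I-1×I-2: pp|Pp|PP
P/II-5 ? ·: pp|Pp|PP
P/III-1 aff II-4×II-5: Pp|PP
P/III-2 un ·: pp
P/III-3 ? II-4×II-5: pp|Pp|PP
P/III-4 ? II-2×II-1: pp|Pp|PP
P/IV-1 aff III-1×III-2: Pp
⇒ P over [I-1,I-2,II-1,II-2,II-3,II-4,II-5,III-1,III-2,III-3,III-4,IV-1]: 1098 consistent

IV-1 ∈ {NN Pp, Nn Pp}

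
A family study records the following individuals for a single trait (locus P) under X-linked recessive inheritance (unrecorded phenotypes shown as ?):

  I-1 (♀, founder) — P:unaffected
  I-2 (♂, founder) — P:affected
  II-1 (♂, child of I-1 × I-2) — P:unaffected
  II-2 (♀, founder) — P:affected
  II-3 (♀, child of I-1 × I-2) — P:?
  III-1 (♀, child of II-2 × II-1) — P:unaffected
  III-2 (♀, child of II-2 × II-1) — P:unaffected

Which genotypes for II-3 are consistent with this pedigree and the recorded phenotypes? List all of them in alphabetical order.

P/I-1 un ·: X^PX^P|X^PX^p
P/I-2 aff ·: X^pY
P/II-1 un I-1×I-2: X^PY
P/II-2 aff ·: X^pX^p
P/II-3 ? I-1×I-2: X^PX^p|X^pX^p
P/III-1 un II-2×II-1: X^PX^p
P/III-2 un II-2×II-1: X^PX^p
⇒ P over [I-1,I-2,II-1,II-2,II-3,III-1,III-2]: 3 consistent

II-3 ∈ {X^PX^p, X^pX^p}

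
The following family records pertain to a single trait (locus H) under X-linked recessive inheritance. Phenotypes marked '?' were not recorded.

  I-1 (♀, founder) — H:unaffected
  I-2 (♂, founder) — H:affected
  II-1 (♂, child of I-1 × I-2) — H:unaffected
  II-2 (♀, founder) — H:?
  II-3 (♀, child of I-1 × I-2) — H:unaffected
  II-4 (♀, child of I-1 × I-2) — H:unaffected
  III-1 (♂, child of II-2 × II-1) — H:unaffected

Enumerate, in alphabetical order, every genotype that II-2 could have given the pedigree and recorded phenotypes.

H/I-1 un ·: X^HX^H|X^HX^h
H/I-2 aff ·: X^hY
H/II-1 un I-1×I-2: X^HY
H/II-2 ? ·: X^HX^H|X^HX^h
H/II-3 un I-1×I-2: X^HX^h
H/II-4 un I-1×I-2: X^HX^h
H/III-1 un II-2×II-1: X^HY
⇒ H over [I-1,I-2,II-1,II-2,II-3,II-4,III-1]: 4 consistent

II-2 ∈ {X^HX^H, X^HX^h}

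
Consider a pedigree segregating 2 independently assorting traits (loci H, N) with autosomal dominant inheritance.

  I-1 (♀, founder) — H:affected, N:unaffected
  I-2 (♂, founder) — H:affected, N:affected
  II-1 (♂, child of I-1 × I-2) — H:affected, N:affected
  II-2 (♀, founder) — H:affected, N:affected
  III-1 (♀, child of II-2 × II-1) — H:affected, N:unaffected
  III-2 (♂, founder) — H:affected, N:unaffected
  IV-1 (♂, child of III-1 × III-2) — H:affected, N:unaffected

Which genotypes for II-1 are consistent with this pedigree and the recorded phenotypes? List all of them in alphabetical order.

II-1 ∈ {HH Nn, Hh Nn}

H/I-1 aff ·: Hh|HH
H/I-2 aff ·: Hh|HH
H/II-1 aff I-1×I-2: Hh|HH
H/II-2 aff ·: Hh|HH
H/III-1 aff II-2×II-1: Hh|HH
H/III-2 aff ·: Hh|HH
H/IV-1 aff III-1×III-2: Hh|HH
⇒ H over [I-1,I-2,II-1,II-2,III-1,III-2,IV-1]: 82 consistent
N/I-1 un ·: nn
N/I-2 aff ·: Nn|NN
N/II-1 aff I-1×I-2: Nn
N/II-2 aff ·: Nn
N/III-1 un II-2×II-1: nn
N/III-2 un ·: nn
N/IV-1 un III-1×III-2: nn
⇒ N over [I-1,I-2,II-1,II-2,III-1,III-2,IV-1]: 2 consistent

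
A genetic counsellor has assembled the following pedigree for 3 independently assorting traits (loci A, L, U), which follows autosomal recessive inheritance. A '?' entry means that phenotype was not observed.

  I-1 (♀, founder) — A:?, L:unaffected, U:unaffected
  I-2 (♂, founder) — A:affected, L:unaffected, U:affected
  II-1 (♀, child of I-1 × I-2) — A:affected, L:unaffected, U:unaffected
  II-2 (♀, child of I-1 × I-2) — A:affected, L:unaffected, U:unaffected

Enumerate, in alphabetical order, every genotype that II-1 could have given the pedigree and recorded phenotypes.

II-1 ∈ {aa LL Uu, aa Ll Uu}

A/I-1 ? ·: Aa|aa
A/I-2 aff ·: aa
A/II-1 aff I-1×I-2: aa
A/II-2 aff I-1×I-2: aa
⇒ A over [I-1,I-2,II-1,II-2]: 2 consistent
L/I-1 un ·: LL|Ll
L/I-2 un ·: LL|Ll
L/II-1 un I-1×I-2: LL|Ll
L/II-2 un I-1×I-2: LL|Ll
⇒ L over [I-1,I-2,II-1,II-2]: 13 consistent
U/I-1 un ·: UU|Uu
U/I-2 aff ·: uu
U/II-1 un I-1×I-2: Uu
U/II-2 un I-1×I-2: Uu
⇒ U over [I-1,I-2,II-1,II-2]: 2 consistent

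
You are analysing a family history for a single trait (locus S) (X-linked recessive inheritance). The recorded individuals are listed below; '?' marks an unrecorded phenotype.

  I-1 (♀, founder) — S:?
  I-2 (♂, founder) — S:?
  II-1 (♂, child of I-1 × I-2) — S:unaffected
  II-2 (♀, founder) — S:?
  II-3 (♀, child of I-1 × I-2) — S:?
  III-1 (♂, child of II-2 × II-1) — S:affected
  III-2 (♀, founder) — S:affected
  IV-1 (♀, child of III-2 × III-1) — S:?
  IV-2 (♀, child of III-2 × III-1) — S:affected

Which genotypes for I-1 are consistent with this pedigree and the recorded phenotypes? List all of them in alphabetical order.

I-1 ∈ {X^SX^S, X^SX^s}

S/I-1 ? ·: X^SX^S|X^SX^s
S/I-2 ? ·: X^SY|X^sY
S/II-1 un I-1×I-2: X^SY
S/II-2 ? ·: X^SX^s|X^sX^s
S/II-3 ? I-1×I-2: X^SX^S|X^SX^s|X^sX^s
S/III-1 aff II-2×II-1: X^sY
S/III-2 aff ·: X^sX^s
S/IV-1 ? III-2×III-1: X^sX^s
S/IV-2 aff III-2×III-1: X^sX^s
⇒ S over [I-1,I-2,II-1,II-2,II-3,III-1,III-2,IV-1,IV-2]: 12 consistent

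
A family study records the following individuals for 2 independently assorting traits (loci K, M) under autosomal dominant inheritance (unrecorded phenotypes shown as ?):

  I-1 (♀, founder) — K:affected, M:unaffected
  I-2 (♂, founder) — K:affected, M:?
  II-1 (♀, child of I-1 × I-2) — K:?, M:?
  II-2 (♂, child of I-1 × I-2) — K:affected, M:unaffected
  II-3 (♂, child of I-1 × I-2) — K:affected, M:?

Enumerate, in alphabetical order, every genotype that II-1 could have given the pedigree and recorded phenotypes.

K/I-1 aff ·: Kk|KK
K/I-2 aff ·: Kk|KK
K/II-1 ? I-1×I-2: kk|Kk|KK
K/II-2 aff I-1×I-2: Kk|KK
K/II-3 aff I-1×I-2: Kk|KK
⇒ K over [I-1,I-2,II-1,II-2,II-3]: 29 consistent
M/I-1 un ·: mm
M/I-2 ? ·: mm|Mm
M/II-1 ? I-1×I-2: mm|Mm
M/II-2 un I-1×I-2: mm
M/II-3 ? I-1×I-2: mm|Mm
⇒ M over [I-1,I-2,II-1,II-2,II-3]: 5 consistent

II-1 ∈ {KK Mm, KK mm, Kk Mm, Kk mm, kk Mm, kk mm}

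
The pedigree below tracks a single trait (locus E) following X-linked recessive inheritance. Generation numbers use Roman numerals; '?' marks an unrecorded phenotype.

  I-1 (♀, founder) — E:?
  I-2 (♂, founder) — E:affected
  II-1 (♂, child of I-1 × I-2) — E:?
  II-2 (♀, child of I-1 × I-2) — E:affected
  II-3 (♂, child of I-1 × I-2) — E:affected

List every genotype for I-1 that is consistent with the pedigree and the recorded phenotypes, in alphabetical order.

I-1 ∈ {X^EX^e, X^eX^e}

E/I-1 ? ·: X^EX^e|X^eX^e
E/I-2 aff ·: X^eY
E/II-1 ? I-1×I-2: X^EY|X^eY
E/II-2 aff I-1×I-2: X^eX^e
E/II-3 aff I-1×I-2: X^eY
⇒ E over [I-1,I-2,II-1,II-2,II-3]: 3 consistent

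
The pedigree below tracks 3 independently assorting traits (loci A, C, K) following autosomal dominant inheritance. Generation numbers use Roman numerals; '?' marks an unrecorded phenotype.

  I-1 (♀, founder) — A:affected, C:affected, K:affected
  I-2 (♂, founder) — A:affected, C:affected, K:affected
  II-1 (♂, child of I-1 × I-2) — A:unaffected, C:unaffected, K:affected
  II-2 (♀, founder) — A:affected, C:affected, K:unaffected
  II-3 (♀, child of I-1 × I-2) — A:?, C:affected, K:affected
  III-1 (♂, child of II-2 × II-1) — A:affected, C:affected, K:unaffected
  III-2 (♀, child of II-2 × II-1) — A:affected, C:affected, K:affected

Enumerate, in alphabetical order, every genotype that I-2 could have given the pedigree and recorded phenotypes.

A/I-1 aff ·: Aa
A/I-2 aff ·: Aa
A/II-1 un I-1×I-2: aa
A/II-2 aff ·: Aa|AA
A/II-3 ? I-1×I-2: aa|Aa|AA
A/III-1 aff II-2×II-1: Aa
A/III-2 aff II-2×II-1: Aa
⇒ A over [I-1,I-2,II-1,II-2,II-3,III-1,III-2]: 6 consistent
C/I-1 aff ·: Cc
C/I-2 aff ·: Cc
C/II-1 un I-1×I-2: cc
C/II-2 aff ·: Cc|CC
C/II-3 aff I-1×I-2: Cc|CC
C/III-1 aff II-2×II-1: Cc
C/III-2 aff II-2×II-1: Cc
⇒ C over [I-1,I-2,II-1,II-2,II-3,III-1,III-2]: 4 consistent
K/I-1 aff ·: Kk|KK
K/I-2 aff ·: Kk|KK
K/II-1 aff I-1×I-2: Kk
K/II-2 un ·: kk
K/II-3 aff I-1×I-2: Kk|KK
K/III-1 un II-2×II-1: kk
K/III-2 aff II-2×II-1: Kk
⇒ K over [I-1,I-2,II-1,II-2,II-3,III-1,III-2]: 6 consistent

I-2 ∈ {Aa Cc KK, Aa Cc Kk}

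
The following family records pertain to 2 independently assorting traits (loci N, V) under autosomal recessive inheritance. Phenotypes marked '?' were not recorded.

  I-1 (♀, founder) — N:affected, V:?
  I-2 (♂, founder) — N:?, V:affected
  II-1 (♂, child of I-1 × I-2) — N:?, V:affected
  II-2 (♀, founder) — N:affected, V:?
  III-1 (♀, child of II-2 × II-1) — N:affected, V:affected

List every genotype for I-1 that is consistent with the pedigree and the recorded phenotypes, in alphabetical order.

I-1 ∈ {nn Vv, nn vv}

N/I-1 aff ·: nn
N/I-2 ? ·: NN|Nn|nn
N/II-1 ? I-1×I-2: Nn|nn
N/II-2 aff ·: nn
N/III-1 aff II-2×II-1: nn
⇒ N over [I-1,I-2,II-1,II-2,III-1]: 4 consistent
V/I-1 ? ·: Vv|vv
V/I-2 aff ·: vv
V/II-1 aff I-1×I-2: vv
V/II-2 ? ·: Vv|vv
V/III-1 aff II-2×II-1: vv
⇒ V over [I-1,I-2,II-1,II-2,III-1]: 4 consistent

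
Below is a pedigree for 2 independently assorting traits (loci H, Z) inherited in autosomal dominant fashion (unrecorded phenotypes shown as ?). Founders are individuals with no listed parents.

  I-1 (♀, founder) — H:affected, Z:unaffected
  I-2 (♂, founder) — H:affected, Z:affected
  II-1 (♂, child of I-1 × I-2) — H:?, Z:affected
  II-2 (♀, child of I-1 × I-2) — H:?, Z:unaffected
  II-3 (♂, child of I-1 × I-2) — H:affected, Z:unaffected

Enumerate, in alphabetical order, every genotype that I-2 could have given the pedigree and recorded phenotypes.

I-2 ∈ {HH Zz, Hh Zz}

H/I-1 aff ·: Hh|HH
H/I-2 aff ·: Hh|HH
H/II-1 ? I-1×I-2: hh|Hh|HH
H/II-2 ? I-1×I-2: hh|Hh|HH
H/II-3 aff I-1×I-2: Hh|HH
⇒ H over [I-1,I-2,II-1,II-2,II-3]: 35 consistent
Z/I-1 un ·: zz
Z/I-2 aff ·: Zz
Z/II-1 aff I-1×I-2: Zz
Z/II-2 un I-1×I-2: zz
Z/II-3 un I-1×I-2: zz
⇒ Z over [I-1,I-2,II-1,II-2,II-3]: 1 consistent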